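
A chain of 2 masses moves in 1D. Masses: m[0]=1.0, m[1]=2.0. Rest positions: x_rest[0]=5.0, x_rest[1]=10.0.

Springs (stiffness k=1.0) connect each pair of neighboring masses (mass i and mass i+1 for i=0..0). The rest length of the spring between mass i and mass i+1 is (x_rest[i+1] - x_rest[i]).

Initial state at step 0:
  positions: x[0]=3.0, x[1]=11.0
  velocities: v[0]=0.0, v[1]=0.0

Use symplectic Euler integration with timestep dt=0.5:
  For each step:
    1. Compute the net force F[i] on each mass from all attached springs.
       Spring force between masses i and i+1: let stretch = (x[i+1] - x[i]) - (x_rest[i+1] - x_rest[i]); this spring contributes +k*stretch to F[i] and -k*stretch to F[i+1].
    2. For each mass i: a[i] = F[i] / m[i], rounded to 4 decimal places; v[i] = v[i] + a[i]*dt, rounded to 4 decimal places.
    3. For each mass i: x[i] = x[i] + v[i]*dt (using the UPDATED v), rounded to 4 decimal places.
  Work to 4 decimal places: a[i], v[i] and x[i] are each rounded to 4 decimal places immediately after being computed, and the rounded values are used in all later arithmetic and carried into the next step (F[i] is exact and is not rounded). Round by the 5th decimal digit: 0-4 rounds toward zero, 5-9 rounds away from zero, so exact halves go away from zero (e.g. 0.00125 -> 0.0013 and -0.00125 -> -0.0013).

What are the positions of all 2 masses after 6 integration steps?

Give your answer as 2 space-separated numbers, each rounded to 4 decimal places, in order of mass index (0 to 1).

Answer: 6.2998 9.3502

Derivation:
Step 0: x=[3.0000 11.0000] v=[0.0000 0.0000]
Step 1: x=[3.7500 10.6250] v=[1.5000 -0.7500]
Step 2: x=[4.9688 10.0156] v=[2.4375 -1.2188]
Step 3: x=[6.1993 9.4004] v=[2.4609 -1.2305]
Step 4: x=[6.9801 9.0100] v=[1.5615 -0.7808]
Step 5: x=[7.0184 8.9909] v=[0.0765 -0.0383]
Step 6: x=[6.2998 9.3502] v=[-1.4373 0.7186]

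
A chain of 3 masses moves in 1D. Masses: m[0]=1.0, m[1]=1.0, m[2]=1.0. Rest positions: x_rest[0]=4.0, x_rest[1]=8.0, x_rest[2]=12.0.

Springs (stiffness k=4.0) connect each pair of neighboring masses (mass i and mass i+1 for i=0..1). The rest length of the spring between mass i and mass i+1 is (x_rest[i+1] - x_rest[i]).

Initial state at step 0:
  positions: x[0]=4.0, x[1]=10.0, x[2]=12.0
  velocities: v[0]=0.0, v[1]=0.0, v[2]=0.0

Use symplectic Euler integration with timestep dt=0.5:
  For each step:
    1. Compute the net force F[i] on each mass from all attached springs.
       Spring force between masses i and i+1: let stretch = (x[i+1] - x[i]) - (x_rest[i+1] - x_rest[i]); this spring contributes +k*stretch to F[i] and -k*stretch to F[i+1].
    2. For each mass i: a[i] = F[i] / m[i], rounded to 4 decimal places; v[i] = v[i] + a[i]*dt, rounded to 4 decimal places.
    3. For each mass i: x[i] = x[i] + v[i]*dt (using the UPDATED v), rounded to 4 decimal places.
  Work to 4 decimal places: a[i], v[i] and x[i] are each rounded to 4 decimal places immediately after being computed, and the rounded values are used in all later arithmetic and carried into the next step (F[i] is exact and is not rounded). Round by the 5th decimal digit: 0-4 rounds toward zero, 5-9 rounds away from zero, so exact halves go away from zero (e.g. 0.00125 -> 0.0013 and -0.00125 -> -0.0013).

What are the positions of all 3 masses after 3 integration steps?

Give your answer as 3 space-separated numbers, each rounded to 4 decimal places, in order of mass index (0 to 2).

Step 0: x=[4.0000 10.0000 12.0000] v=[0.0000 0.0000 0.0000]
Step 1: x=[6.0000 6.0000 14.0000] v=[4.0000 -8.0000 4.0000]
Step 2: x=[4.0000 10.0000 12.0000] v=[-4.0000 8.0000 -4.0000]
Step 3: x=[4.0000 10.0000 12.0000] v=[0.0000 0.0000 0.0000]

Answer: 4.0000 10.0000 12.0000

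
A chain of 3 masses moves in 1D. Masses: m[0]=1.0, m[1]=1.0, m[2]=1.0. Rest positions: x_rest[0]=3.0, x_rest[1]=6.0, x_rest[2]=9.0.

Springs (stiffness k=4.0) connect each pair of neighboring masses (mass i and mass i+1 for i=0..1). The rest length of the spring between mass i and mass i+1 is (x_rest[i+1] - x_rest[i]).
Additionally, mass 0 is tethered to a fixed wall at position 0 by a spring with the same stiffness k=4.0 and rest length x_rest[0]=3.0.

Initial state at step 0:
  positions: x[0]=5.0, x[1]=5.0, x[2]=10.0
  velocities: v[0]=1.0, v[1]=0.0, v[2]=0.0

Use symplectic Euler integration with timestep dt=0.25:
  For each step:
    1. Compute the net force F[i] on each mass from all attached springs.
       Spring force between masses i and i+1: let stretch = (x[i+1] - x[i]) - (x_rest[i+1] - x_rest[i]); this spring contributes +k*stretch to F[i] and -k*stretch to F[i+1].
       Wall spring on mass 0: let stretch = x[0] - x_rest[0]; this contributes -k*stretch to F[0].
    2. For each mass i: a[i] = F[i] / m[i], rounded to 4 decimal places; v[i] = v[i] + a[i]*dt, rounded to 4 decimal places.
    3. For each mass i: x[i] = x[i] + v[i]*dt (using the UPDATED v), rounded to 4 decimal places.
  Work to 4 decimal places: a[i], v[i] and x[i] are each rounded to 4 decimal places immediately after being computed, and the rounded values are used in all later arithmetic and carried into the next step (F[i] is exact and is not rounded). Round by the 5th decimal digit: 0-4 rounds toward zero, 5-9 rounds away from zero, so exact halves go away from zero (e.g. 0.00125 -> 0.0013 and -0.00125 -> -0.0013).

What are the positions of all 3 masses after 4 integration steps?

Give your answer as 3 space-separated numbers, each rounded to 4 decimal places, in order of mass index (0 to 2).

Step 0: x=[5.0000 5.0000 10.0000] v=[1.0000 0.0000 0.0000]
Step 1: x=[4.0000 6.2500 9.5000] v=[-4.0000 5.0000 -2.0000]
Step 2: x=[2.5625 7.7500 8.9375] v=[-5.7500 6.0000 -2.2500]
Step 3: x=[1.7813 8.2500 8.8281] v=[-3.1250 2.0000 -0.4375]
Step 4: x=[2.1719 7.2774 9.3242] v=[1.5624 -3.8906 1.9844]

Answer: 2.1719 7.2774 9.3242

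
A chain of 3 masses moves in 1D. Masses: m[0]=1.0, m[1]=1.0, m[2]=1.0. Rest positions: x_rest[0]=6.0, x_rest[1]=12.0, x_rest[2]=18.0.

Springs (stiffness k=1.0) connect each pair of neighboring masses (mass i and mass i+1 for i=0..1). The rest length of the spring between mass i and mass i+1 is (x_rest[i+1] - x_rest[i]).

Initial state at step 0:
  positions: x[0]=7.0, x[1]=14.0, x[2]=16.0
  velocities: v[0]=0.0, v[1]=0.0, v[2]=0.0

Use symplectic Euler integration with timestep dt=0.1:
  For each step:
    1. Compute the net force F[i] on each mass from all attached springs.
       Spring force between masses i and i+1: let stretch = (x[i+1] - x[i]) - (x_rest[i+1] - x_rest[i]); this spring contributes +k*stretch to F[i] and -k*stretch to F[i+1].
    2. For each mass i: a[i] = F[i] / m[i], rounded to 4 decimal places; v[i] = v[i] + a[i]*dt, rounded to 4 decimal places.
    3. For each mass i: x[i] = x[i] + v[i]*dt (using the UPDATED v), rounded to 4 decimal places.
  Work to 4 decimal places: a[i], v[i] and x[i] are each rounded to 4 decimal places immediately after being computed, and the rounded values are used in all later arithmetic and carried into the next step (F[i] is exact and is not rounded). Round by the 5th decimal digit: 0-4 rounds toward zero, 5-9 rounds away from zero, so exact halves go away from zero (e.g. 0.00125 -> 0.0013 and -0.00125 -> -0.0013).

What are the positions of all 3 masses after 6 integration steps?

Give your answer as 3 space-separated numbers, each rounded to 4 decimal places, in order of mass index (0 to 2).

Answer: 7.1697 13.0513 16.7789

Derivation:
Step 0: x=[7.0000 14.0000 16.0000] v=[0.0000 0.0000 0.0000]
Step 1: x=[7.0100 13.9500 16.0400] v=[0.1000 -0.5000 0.4000]
Step 2: x=[7.0294 13.8515 16.1191] v=[0.1940 -0.9850 0.7910]
Step 3: x=[7.0570 13.7075 16.2355] v=[0.2762 -1.4405 1.1642]
Step 4: x=[7.0911 13.5222 16.3866] v=[0.3413 -1.8528 1.5114]
Step 5: x=[7.1295 13.3013 16.5691] v=[0.3844 -2.2095 1.8250]
Step 6: x=[7.1697 13.0513 16.7789] v=[0.4016 -2.4999 2.0982]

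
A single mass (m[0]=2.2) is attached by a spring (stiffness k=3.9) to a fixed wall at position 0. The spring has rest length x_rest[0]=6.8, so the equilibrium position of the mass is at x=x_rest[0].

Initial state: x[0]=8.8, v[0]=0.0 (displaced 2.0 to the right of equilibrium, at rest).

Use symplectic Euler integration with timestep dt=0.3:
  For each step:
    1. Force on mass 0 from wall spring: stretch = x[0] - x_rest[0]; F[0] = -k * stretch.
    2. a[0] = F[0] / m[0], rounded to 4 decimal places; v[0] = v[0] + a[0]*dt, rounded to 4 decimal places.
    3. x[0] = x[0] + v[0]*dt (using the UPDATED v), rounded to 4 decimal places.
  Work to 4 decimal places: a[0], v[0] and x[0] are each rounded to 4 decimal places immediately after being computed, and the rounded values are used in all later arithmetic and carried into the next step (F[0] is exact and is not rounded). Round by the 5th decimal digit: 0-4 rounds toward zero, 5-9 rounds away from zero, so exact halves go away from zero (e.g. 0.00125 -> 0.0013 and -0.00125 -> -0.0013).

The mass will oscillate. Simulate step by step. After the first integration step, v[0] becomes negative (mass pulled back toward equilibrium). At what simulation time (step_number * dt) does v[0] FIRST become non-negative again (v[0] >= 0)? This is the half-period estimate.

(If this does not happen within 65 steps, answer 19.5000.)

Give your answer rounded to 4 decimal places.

Answer: 2.4000

Derivation:
Step 0: x=[8.8000] v=[0.0000]
Step 1: x=[8.4809] v=[-1.0637]
Step 2: x=[7.8936] v=[-1.9576]
Step 3: x=[7.1318] v=[-2.5392]
Step 4: x=[6.3171] v=[-2.7157]
Step 5: x=[5.5794] v=[-2.4589]
Step 6: x=[5.0365] v=[-1.8098]
Step 7: x=[4.7749] v=[-0.8719]
Step 8: x=[4.8364] v=[0.2051]
First v>=0 after going negative at step 8, time=2.4000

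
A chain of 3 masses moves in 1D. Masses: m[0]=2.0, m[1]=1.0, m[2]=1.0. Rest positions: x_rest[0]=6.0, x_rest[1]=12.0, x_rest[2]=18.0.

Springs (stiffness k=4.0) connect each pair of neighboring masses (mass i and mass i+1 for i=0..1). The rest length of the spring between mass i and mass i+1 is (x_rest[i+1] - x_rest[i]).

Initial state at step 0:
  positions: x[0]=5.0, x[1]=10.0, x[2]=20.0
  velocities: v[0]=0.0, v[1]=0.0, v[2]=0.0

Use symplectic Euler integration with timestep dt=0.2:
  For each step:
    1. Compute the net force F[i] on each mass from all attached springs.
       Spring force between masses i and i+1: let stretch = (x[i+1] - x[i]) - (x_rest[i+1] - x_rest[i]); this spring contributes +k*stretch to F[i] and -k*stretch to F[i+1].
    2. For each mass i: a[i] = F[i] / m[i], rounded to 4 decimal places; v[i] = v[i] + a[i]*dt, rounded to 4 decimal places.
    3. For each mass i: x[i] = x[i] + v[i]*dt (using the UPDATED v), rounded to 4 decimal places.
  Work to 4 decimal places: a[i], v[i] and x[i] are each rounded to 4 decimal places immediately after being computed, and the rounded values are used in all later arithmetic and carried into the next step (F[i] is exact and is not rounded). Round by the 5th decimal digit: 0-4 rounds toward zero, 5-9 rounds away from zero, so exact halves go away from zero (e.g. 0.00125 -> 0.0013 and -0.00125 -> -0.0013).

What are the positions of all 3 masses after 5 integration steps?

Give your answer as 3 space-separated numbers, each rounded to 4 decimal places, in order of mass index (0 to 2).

Step 0: x=[5.0000 10.0000 20.0000] v=[0.0000 0.0000 0.0000]
Step 1: x=[4.9200 10.8000 19.3600] v=[-0.4000 4.0000 -3.2000]
Step 2: x=[4.8304 12.0288 18.3104] v=[-0.4480 6.1440 -5.2480]
Step 3: x=[4.8367 13.1109 17.2157] v=[0.0314 5.4106 -5.4733]
Step 4: x=[5.0249 13.5259 16.4243] v=[0.9411 2.0751 -3.9571]
Step 5: x=[5.4132 13.0445 16.1291] v=[1.9415 -2.4070 -1.4758]

Answer: 5.4132 13.0445 16.1291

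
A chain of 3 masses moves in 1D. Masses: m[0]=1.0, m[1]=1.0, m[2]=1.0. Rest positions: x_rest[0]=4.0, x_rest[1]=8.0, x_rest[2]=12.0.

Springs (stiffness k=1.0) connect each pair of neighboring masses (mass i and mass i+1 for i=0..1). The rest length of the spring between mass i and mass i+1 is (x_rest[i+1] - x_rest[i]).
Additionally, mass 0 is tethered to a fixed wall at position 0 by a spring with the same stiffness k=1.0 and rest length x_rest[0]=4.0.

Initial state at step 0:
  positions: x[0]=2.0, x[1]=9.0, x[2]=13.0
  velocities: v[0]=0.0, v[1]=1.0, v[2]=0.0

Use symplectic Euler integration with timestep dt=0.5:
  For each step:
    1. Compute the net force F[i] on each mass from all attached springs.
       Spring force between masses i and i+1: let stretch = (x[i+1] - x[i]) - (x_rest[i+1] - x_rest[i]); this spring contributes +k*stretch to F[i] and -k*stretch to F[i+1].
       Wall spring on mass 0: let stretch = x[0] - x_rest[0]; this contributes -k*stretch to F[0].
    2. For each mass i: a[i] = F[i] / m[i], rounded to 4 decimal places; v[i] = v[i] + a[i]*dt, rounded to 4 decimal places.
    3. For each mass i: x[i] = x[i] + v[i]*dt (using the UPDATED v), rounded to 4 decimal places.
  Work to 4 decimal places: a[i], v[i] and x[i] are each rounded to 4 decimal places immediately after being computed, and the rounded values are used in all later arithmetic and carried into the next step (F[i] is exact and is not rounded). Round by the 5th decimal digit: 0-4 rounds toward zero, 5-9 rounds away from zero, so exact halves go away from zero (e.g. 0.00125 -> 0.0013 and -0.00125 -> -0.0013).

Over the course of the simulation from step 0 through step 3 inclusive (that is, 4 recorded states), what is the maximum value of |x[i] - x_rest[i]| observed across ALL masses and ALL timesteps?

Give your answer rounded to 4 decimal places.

Answer: 2.3907

Derivation:
Step 0: x=[2.0000 9.0000 13.0000] v=[0.0000 1.0000 0.0000]
Step 1: x=[3.2500 8.7500 13.0000] v=[2.5000 -0.5000 0.0000]
Step 2: x=[5.0625 8.1875 12.9375] v=[3.6250 -1.1250 -0.1250]
Step 3: x=[6.3907 8.0313 12.6875] v=[2.6563 -0.3125 -0.5000]
Max displacement = 2.3907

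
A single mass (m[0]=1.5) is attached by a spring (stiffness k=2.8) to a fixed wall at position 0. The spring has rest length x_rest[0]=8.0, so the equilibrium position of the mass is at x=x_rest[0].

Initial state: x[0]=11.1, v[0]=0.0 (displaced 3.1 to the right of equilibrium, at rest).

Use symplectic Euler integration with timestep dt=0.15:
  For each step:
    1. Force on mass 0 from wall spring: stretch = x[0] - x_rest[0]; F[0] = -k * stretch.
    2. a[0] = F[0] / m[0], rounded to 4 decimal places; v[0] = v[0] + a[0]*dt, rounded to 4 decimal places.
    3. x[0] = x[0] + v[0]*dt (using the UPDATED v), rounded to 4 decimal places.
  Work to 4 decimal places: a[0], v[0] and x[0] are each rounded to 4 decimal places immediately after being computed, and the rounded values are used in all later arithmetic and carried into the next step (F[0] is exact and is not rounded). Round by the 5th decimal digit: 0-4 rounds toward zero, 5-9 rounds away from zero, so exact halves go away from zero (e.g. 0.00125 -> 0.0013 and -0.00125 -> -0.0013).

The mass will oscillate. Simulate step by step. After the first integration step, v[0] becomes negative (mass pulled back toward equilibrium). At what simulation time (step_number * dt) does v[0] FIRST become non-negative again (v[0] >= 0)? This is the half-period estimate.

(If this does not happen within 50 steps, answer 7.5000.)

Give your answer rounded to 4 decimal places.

Answer: 2.4000

Derivation:
Step 0: x=[11.1000] v=[0.0000]
Step 1: x=[10.9698] v=[-0.8680]
Step 2: x=[10.7149] v=[-1.6995]
Step 3: x=[10.3459] v=[-2.4597]
Step 4: x=[9.8784] v=[-3.1166]
Step 5: x=[9.3320] v=[-3.6425]
Step 6: x=[8.7297] v=[-4.0155]
Step 7: x=[8.0967] v=[-4.2198]
Step 8: x=[7.4597] v=[-4.2469]
Step 9: x=[6.8454] v=[-4.0956]
Step 10: x=[6.2796] v=[-3.7723]
Step 11: x=[5.7860] v=[-3.2906]
Step 12: x=[5.3854] v=[-2.6707]
Step 13: x=[5.0946] v=[-1.9386]
Step 14: x=[4.9258] v=[-1.1251]
Step 15: x=[4.8862] v=[-0.2643]
Step 16: x=[4.9773] v=[0.6076]
First v>=0 after going negative at step 16, time=2.4000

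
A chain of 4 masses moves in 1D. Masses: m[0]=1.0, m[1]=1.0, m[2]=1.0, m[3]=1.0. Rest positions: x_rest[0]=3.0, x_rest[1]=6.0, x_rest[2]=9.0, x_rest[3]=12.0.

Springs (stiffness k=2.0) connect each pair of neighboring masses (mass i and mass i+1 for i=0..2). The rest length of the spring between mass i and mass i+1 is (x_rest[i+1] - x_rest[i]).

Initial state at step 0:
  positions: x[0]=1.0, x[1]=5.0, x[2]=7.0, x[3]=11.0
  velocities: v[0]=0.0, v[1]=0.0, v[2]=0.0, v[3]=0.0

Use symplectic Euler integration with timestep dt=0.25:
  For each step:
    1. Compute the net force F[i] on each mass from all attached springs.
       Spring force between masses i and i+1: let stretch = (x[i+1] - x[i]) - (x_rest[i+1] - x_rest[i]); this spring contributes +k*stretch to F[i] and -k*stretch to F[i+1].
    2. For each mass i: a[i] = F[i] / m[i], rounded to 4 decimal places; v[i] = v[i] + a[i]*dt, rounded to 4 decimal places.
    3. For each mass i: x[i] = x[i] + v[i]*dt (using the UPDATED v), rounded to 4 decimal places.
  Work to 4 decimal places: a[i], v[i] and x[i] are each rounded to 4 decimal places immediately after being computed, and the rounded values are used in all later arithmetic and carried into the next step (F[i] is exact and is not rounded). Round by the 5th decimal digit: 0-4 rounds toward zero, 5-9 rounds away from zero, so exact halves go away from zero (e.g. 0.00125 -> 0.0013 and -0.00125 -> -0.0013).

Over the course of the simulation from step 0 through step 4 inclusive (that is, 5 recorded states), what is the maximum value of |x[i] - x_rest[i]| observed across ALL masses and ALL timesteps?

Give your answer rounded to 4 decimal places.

Answer: 2.1675

Derivation:
Step 0: x=[1.0000 5.0000 7.0000 11.0000] v=[0.0000 0.0000 0.0000 0.0000]
Step 1: x=[1.1250 4.7500 7.2500 10.8750] v=[0.5000 -1.0000 1.0000 -0.5000]
Step 2: x=[1.3281 4.3594 7.6406 10.6719] v=[0.8125 -1.5625 1.5625 -0.8125]
Step 3: x=[1.5352 4.0000 8.0000 10.4649] v=[0.8282 -1.4376 1.4376 -0.8282]
Step 4: x=[1.6754 3.8325 8.1675 10.3247] v=[0.5606 -0.6700 0.6701 -0.5607]
Max displacement = 2.1675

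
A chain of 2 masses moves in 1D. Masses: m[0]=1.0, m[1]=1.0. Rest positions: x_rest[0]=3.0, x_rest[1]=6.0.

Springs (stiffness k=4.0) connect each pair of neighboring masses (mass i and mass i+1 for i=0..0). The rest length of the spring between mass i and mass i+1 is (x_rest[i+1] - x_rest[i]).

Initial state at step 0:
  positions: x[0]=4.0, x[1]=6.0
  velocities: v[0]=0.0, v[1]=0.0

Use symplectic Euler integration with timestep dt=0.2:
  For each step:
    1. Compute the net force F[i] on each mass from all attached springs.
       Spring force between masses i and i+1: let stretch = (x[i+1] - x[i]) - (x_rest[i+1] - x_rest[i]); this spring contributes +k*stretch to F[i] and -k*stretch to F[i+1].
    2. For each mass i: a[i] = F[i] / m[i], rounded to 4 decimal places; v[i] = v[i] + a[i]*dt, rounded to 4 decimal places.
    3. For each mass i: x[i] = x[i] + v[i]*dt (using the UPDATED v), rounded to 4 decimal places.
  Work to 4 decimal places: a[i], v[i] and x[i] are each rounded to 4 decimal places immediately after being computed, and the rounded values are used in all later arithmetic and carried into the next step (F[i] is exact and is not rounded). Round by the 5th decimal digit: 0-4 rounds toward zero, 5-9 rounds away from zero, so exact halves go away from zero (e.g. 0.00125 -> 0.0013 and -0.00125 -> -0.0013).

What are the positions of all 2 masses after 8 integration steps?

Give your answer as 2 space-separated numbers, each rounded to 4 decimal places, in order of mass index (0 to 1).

Step 0: x=[4.0000 6.0000] v=[0.0000 0.0000]
Step 1: x=[3.8400 6.1600] v=[-0.8000 0.8000]
Step 2: x=[3.5712 6.4288] v=[-1.3440 1.3440]
Step 3: x=[3.2796 6.7204] v=[-1.4579 1.4579]
Step 4: x=[3.0585 6.9415] v=[-1.1053 1.1053]
Step 5: x=[2.9787 7.0213] v=[-0.3989 0.3989]
Step 6: x=[3.0657 6.9343] v=[0.4352 -0.4352]
Step 7: x=[3.2917 6.7083] v=[1.1301 -1.1301]
Step 8: x=[3.5844 6.4156] v=[1.4634 -1.4634]

Answer: 3.5844 6.4156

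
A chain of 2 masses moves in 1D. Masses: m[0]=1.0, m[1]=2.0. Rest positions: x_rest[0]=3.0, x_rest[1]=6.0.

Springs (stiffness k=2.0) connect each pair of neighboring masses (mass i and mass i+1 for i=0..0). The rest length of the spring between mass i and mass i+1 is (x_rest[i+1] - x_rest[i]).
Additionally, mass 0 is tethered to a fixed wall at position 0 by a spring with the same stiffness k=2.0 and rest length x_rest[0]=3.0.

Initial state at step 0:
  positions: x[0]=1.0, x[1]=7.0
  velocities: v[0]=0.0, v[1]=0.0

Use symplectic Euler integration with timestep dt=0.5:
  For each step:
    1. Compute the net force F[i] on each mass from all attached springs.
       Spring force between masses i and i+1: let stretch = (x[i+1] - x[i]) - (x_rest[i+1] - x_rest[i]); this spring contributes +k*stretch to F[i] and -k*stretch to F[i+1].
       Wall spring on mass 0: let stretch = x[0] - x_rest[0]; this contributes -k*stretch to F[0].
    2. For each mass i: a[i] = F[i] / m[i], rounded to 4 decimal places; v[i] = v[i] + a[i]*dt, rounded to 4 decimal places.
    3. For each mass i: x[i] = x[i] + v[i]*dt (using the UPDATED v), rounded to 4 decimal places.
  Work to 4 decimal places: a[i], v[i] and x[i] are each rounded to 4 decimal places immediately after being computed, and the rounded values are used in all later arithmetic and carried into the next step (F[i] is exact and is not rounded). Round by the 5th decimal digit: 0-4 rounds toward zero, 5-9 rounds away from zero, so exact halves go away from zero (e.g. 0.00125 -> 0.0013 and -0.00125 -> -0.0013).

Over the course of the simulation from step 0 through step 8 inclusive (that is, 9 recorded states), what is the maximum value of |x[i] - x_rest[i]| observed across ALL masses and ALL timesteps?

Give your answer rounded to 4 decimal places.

Answer: 2.6620

Derivation:
Step 0: x=[1.0000 7.0000] v=[0.0000 0.0000]
Step 1: x=[3.5000 6.2500] v=[5.0000 -1.5000]
Step 2: x=[5.6250 5.5625] v=[4.2500 -1.3750]
Step 3: x=[4.9063 5.6407] v=[-1.4375 0.1563]
Step 4: x=[2.1016 6.2853] v=[-5.6094 1.2891]
Step 5: x=[0.3380 6.6340] v=[-3.5273 0.6973]
Step 6: x=[1.5534 6.1587] v=[2.4307 -0.9507]
Step 7: x=[4.2947 5.2820] v=[5.4826 -1.7534]
Step 8: x=[5.3823 4.9085] v=[2.1752 -0.7471]
Max displacement = 2.6620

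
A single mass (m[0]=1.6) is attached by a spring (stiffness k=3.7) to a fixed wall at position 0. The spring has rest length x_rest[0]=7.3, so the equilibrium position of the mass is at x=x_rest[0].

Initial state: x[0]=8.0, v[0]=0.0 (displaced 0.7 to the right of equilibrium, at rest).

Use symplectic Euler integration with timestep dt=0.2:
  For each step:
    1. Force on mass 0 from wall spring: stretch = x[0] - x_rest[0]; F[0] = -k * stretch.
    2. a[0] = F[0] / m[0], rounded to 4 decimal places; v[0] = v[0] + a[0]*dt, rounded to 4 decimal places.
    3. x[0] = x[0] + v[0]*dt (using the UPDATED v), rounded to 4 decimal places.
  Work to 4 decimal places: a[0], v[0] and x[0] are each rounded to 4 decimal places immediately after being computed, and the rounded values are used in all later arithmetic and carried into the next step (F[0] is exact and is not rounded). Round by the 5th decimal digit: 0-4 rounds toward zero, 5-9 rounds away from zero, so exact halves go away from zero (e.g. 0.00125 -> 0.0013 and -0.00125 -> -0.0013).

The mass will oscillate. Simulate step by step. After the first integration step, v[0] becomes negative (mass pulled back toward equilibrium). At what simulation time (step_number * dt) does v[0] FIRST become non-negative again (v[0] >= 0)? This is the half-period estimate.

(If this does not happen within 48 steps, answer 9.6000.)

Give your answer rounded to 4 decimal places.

Answer: 2.2000

Derivation:
Step 0: x=[8.0000] v=[0.0000]
Step 1: x=[7.9352] v=[-0.3238]
Step 2: x=[7.8117] v=[-0.6176]
Step 3: x=[7.6408] v=[-0.8543]
Step 4: x=[7.4384] v=[-1.0119]
Step 5: x=[7.2232] v=[-1.0759]
Step 6: x=[7.0151] v=[-1.0404]
Step 7: x=[6.8334] v=[-0.9086]
Step 8: x=[6.6948] v=[-0.6928]
Step 9: x=[6.6122] v=[-0.4129]
Step 10: x=[6.5932] v=[-0.0948]
Step 11: x=[6.6396] v=[0.2321]
First v>=0 after going negative at step 11, time=2.2000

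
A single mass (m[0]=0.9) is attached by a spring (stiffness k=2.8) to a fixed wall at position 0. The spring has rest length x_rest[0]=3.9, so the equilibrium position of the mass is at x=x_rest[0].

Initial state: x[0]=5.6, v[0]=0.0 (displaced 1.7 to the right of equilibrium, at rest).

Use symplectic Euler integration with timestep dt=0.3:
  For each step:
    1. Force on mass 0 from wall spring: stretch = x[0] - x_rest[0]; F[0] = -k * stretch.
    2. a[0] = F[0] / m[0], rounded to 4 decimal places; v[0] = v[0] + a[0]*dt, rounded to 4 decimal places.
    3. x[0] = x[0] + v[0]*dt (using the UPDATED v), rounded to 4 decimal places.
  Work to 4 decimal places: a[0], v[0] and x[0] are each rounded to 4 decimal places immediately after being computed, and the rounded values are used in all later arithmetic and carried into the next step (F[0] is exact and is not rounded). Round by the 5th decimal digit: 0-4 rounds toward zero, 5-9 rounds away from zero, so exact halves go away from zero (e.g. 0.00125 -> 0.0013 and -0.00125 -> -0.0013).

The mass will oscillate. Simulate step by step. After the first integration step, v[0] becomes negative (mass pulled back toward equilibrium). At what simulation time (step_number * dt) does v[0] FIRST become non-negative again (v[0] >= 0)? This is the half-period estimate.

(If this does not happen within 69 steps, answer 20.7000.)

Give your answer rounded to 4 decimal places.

Answer: 1.8000

Derivation:
Step 0: x=[5.6000] v=[0.0000]
Step 1: x=[5.1240] v=[-1.5867]
Step 2: x=[4.3053] v=[-2.7291]
Step 3: x=[3.3731] v=[-3.1074]
Step 4: x=[2.5884] v=[-2.6156]
Step 5: x=[2.1710] v=[-1.3915]
Step 6: x=[2.2377] v=[0.2222]
First v>=0 after going negative at step 6, time=1.8000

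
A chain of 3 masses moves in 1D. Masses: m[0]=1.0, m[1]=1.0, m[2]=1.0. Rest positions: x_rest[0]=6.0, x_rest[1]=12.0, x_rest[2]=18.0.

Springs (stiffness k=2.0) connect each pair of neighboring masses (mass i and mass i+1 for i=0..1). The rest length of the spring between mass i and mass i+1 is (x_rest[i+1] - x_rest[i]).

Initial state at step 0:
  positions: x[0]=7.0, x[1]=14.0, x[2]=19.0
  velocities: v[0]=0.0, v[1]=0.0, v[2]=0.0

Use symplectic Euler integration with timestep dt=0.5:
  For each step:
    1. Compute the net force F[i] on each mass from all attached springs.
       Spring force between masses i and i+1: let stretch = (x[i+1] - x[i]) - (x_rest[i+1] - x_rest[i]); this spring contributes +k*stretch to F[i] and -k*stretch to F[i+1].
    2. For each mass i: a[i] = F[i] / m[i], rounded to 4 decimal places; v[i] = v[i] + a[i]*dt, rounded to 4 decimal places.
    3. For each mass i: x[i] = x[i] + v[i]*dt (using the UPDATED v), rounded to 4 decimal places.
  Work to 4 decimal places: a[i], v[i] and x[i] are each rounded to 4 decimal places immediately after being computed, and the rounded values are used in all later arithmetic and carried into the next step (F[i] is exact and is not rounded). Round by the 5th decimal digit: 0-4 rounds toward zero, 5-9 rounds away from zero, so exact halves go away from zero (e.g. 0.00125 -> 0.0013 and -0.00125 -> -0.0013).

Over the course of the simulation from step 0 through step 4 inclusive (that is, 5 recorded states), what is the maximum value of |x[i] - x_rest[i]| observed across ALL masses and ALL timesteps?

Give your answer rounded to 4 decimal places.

Answer: 2.1250

Derivation:
Step 0: x=[7.0000 14.0000 19.0000] v=[0.0000 0.0000 0.0000]
Step 1: x=[7.5000 13.0000 19.5000] v=[1.0000 -2.0000 1.0000]
Step 2: x=[7.7500 12.5000 19.7500] v=[0.5000 -1.0000 0.5000]
Step 3: x=[7.3750 13.2500 19.3750] v=[-0.7500 1.5000 -0.7500]
Step 4: x=[6.9375 14.1250 18.9375] v=[-0.8750 1.7500 -0.8750]
Max displacement = 2.1250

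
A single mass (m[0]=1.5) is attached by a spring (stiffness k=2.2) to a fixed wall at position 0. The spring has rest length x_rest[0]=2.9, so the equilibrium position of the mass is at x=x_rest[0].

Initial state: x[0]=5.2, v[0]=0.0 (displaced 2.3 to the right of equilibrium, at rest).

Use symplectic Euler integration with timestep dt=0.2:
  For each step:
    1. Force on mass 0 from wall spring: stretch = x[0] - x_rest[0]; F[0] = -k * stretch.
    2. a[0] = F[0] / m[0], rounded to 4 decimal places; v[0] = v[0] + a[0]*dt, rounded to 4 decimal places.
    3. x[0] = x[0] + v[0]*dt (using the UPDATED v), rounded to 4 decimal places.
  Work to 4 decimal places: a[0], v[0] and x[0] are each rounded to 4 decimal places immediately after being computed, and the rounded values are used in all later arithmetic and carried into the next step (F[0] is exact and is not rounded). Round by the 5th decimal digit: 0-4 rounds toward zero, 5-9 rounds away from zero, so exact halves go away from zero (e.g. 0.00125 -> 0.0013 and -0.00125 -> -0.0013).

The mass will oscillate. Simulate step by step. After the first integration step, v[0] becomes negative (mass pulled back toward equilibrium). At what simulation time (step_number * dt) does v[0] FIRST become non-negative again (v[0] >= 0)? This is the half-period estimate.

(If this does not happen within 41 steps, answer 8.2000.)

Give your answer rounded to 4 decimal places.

Step 0: x=[5.2000] v=[0.0000]
Step 1: x=[5.0651] v=[-0.6747]
Step 2: x=[4.8031] v=[-1.3098]
Step 3: x=[4.4295] v=[-1.8680]
Step 4: x=[3.9662] v=[-2.3167]
Step 5: x=[3.4403] v=[-2.6295]
Step 6: x=[2.8827] v=[-2.7880]
Step 7: x=[2.3261] v=[-2.7829]
Step 8: x=[1.8032] v=[-2.6146]
Step 9: x=[1.3446] v=[-2.2929]
Step 10: x=[0.9773] v=[-1.8366]
Step 11: x=[0.7228] v=[-1.2726]
Step 12: x=[0.5960] v=[-0.6340]
Step 13: x=[0.6044] v=[0.0418]
First v>=0 after going negative at step 13, time=2.6000

Answer: 2.6000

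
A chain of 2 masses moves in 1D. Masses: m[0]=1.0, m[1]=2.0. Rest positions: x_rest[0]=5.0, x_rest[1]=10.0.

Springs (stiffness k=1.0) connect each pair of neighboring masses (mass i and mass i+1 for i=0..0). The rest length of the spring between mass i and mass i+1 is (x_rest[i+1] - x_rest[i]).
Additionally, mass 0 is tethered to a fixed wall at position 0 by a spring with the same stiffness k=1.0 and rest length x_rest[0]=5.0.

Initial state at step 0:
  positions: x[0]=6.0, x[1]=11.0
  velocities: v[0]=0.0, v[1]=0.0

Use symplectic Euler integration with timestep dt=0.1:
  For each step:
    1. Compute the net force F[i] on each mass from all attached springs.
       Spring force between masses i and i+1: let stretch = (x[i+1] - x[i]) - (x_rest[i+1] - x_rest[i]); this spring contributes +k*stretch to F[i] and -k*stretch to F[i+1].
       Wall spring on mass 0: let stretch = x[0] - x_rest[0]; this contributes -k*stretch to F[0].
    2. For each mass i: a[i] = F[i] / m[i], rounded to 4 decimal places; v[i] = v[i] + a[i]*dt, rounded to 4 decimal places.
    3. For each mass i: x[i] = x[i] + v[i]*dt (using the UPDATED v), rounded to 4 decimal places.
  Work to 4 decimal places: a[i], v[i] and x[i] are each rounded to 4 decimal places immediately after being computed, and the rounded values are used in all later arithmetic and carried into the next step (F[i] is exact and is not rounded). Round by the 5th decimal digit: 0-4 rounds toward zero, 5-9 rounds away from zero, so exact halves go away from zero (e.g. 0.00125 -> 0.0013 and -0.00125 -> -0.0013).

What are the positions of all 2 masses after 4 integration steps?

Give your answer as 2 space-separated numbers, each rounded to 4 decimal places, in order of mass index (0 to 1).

Step 0: x=[6.0000 11.0000] v=[0.0000 0.0000]
Step 1: x=[5.9900 11.0000] v=[-0.1000 0.0000]
Step 2: x=[5.9702 11.0000] v=[-0.1980 -0.0005]
Step 3: x=[5.9410 10.9998] v=[-0.2920 -0.0020]
Step 4: x=[5.9030 10.9993] v=[-0.3802 -0.0049]

Answer: 5.9030 10.9993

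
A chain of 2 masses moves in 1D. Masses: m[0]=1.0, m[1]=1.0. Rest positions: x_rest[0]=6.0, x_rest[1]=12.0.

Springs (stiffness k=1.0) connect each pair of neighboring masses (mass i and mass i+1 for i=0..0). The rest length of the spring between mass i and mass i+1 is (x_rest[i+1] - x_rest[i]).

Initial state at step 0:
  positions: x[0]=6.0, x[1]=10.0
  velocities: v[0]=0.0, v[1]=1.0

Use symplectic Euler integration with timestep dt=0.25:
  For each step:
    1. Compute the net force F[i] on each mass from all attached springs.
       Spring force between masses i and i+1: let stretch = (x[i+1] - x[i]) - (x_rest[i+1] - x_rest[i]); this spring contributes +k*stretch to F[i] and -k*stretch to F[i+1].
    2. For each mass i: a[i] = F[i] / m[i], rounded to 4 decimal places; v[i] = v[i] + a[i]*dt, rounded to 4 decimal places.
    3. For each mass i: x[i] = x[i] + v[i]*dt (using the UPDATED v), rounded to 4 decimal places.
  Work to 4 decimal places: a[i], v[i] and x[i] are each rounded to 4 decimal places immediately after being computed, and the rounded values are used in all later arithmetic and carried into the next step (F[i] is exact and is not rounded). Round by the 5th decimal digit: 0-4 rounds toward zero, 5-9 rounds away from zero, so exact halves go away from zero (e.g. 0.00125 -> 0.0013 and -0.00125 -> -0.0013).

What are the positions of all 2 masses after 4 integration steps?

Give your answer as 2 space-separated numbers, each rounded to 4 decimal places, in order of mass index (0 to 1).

Answer: 5.1158 11.8843

Derivation:
Step 0: x=[6.0000 10.0000] v=[0.0000 1.0000]
Step 1: x=[5.8750 10.3750] v=[-0.5000 1.5000]
Step 2: x=[5.6563 10.8438] v=[-0.8750 1.8750]
Step 3: x=[5.3868 11.3633] v=[-1.0781 2.0781]
Step 4: x=[5.1158 11.8843] v=[-1.0840 2.0840]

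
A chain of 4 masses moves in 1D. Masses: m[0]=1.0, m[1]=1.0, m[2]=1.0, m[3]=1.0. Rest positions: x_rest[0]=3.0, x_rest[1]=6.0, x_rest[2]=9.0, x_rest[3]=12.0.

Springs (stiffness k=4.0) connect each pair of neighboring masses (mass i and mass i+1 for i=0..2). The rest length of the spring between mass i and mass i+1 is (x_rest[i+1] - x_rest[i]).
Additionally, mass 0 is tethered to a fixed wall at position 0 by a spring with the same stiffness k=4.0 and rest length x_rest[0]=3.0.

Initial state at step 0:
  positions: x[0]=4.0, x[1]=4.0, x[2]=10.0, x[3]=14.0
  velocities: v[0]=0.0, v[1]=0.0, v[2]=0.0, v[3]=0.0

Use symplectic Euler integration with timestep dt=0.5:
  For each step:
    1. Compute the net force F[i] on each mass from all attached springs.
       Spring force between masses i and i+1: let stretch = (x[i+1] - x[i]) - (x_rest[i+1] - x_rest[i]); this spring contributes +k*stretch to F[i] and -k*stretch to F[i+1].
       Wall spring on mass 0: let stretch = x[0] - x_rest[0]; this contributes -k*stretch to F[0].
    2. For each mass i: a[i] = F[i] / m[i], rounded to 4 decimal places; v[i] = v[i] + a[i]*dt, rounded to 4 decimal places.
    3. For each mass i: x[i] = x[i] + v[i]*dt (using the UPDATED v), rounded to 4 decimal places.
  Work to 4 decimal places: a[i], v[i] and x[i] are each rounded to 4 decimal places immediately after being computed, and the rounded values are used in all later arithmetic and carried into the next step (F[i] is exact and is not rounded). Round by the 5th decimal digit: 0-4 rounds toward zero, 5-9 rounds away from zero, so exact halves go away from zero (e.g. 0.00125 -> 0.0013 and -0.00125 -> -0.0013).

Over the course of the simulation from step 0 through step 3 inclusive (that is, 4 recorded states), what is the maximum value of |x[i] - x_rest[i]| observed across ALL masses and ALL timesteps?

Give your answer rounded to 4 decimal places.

Step 0: x=[4.0000 4.0000 10.0000 14.0000] v=[0.0000 0.0000 0.0000 0.0000]
Step 1: x=[0.0000 10.0000 8.0000 13.0000] v=[-8.0000 12.0000 -4.0000 -2.0000]
Step 2: x=[6.0000 4.0000 13.0000 10.0000] v=[12.0000 -12.0000 10.0000 -6.0000]
Step 3: x=[4.0000 9.0000 6.0000 13.0000] v=[-4.0000 10.0000 -14.0000 6.0000]
Max displacement = 4.0000

Answer: 4.0000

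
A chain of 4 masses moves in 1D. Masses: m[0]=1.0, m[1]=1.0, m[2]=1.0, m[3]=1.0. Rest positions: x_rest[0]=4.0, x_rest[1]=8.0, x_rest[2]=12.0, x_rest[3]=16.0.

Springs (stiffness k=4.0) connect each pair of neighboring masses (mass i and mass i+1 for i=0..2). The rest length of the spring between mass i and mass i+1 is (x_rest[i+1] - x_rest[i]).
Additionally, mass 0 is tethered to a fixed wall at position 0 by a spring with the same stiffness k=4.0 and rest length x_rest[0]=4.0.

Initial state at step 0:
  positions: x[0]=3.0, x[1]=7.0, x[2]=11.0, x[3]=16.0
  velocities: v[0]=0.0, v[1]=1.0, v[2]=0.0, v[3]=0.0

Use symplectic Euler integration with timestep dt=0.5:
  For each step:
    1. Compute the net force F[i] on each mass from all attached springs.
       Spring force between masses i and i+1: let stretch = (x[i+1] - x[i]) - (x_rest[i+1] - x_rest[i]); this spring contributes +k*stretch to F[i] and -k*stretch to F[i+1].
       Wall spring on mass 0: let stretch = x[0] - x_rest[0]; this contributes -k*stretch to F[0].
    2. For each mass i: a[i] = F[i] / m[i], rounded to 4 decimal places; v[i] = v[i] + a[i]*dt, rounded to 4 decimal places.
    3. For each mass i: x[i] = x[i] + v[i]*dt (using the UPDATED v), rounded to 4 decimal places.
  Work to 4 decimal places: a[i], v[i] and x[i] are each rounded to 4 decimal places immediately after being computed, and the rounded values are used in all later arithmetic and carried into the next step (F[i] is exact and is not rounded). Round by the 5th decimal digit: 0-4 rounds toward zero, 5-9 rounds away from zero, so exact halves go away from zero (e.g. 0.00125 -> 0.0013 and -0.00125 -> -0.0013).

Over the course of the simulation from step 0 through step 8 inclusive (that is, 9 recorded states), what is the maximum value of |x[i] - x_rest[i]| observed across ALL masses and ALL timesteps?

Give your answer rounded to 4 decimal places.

Step 0: x=[3.0000 7.0000 11.0000 16.0000] v=[0.0000 1.0000 0.0000 0.0000]
Step 1: x=[4.0000 7.5000 12.0000 15.0000] v=[2.0000 1.0000 2.0000 -2.0000]
Step 2: x=[4.5000 9.0000 11.5000 15.0000] v=[1.0000 3.0000 -1.0000 0.0000]
Step 3: x=[5.0000 8.5000 12.0000 15.5000] v=[1.0000 -1.0000 1.0000 1.0000]
Step 4: x=[4.0000 8.0000 12.5000 16.5000] v=[-2.0000 -1.0000 1.0000 2.0000]
Step 5: x=[3.0000 8.0000 12.5000 17.5000] v=[-2.0000 0.0000 0.0000 2.0000]
Step 6: x=[4.0000 7.5000 13.0000 17.5000] v=[2.0000 -1.0000 1.0000 0.0000]
Step 7: x=[4.5000 9.0000 12.5000 17.0000] v=[1.0000 3.0000 -1.0000 -1.0000]
Step 8: x=[5.0000 9.5000 13.0000 16.0000] v=[1.0000 1.0000 1.0000 -2.0000]
Max displacement = 1.5000

Answer: 1.5000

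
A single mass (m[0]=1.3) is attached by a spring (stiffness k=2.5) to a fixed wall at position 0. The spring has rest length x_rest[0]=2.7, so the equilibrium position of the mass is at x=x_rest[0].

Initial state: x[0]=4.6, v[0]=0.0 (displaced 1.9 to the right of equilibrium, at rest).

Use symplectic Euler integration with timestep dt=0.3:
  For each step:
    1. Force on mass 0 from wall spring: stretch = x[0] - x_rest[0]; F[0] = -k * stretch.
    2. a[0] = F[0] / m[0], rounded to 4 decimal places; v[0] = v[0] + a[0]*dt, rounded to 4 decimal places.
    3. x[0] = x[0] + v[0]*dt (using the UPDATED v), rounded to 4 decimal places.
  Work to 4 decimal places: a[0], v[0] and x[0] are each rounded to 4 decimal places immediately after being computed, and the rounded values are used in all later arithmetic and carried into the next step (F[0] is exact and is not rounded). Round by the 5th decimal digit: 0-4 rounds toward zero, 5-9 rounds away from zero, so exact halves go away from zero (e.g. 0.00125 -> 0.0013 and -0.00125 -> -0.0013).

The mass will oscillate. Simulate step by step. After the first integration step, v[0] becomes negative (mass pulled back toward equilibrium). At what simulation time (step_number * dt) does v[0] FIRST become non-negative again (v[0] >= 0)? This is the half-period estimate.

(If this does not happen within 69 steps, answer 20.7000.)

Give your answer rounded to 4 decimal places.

Answer: 2.4000

Derivation:
Step 0: x=[4.6000] v=[0.0000]
Step 1: x=[4.2712] v=[-1.0961]
Step 2: x=[3.6704] v=[-2.0026]
Step 3: x=[2.9017] v=[-2.5625]
Step 4: x=[2.0980] v=[-2.6789]
Step 5: x=[1.3985] v=[-2.3316]
Step 6: x=[0.9243] v=[-1.5807]
Step 7: x=[0.7574] v=[-0.5563]
Step 8: x=[0.9267] v=[0.5644]
First v>=0 after going negative at step 8, time=2.4000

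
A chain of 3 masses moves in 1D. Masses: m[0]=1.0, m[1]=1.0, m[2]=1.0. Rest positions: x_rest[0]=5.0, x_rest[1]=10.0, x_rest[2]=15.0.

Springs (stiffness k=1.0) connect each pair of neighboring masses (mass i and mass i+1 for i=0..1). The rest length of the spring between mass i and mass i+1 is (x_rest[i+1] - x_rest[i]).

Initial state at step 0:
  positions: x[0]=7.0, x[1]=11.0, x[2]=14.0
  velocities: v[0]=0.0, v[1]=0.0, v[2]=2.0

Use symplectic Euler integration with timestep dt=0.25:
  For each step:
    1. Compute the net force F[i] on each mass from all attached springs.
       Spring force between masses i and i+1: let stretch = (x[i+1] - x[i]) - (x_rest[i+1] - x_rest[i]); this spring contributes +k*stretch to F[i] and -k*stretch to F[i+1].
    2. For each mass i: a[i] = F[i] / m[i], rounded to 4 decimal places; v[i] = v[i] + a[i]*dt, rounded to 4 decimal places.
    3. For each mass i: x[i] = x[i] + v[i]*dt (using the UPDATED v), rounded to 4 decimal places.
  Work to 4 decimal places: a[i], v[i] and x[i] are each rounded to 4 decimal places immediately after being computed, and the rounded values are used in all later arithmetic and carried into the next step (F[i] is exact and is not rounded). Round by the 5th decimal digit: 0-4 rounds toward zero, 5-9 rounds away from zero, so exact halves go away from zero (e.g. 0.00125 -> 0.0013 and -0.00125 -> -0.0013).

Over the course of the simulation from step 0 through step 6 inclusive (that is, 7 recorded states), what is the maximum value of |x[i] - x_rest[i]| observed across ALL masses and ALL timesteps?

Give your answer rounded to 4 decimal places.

Step 0: x=[7.0000 11.0000 14.0000] v=[0.0000 0.0000 2.0000]
Step 1: x=[6.9375 10.9375 14.6250] v=[-0.2500 -0.2500 2.5000]
Step 2: x=[6.8125 10.8555 15.3320] v=[-0.5000 -0.3281 2.8281]
Step 3: x=[6.6277 10.8006 16.0718] v=[-0.7393 -0.2197 2.9590]
Step 4: x=[6.3912 10.8143 16.7946] v=[-0.9461 0.0549 2.8912]
Step 5: x=[6.1186 10.9254 17.4561] v=[-1.0903 0.4442 2.6461]
Step 6: x=[5.8340 11.1442 18.0220] v=[-1.1386 0.8752 2.2634]
Max displacement = 3.0220

Answer: 3.0220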